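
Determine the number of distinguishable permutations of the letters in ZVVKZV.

60

ZVVKZV has 6 letters with V appearing 3 times and Z appearing twice.
The number of distinct arrangements is 6!/(3!·2!) = 720/12 = 60.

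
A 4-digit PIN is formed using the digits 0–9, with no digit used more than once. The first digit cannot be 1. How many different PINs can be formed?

4536

The first digit has 10−1 = 9 choices (anything except 1).
The remaining 3 digits are filled from the other 9 symbols without repetition: 9 × 8 × 7 = 504.
Total: 9 × 504 = 4536.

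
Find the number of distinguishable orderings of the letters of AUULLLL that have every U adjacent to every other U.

30

Treat the 2 copies of U as a single block. The multiset to arrange is then {UU, A, L, L, L, L}, 6 items in all.
That gives (6)!/(4!) = 30 arrangements.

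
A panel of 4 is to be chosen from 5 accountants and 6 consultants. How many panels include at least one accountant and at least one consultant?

310

Unrestricted: C(11,4) = 330 ways to pick any 4 of the 11.
Subtract selections that omit an entire group: no accountants → C(6,4) = 15; no consultants → C(5,4) = 5.
Both groups omitted at once is impossible, so 330 − 20 = 310.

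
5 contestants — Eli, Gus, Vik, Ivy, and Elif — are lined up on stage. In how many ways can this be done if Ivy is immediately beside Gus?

48

Glue Ivy and Gus into one block (2 internal orders), leaving 4 units to arrange in a row.
So the count is 2·(4)! = 48.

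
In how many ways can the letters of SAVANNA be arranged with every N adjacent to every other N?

Treat the 2 copies of N as a single block. The multiset to arrange is then {NN, A, A, A, S, V}, 6 items in all.
That gives (6)!/(3!) = 120 arrangements.

120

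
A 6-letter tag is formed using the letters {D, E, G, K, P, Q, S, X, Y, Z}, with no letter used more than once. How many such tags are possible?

This is a permutation of 6 out of 10: P(10,6) = 10!/4!.
That product is 10 × 9 × 8 × 7 × 6 × 5 = 151200.

151200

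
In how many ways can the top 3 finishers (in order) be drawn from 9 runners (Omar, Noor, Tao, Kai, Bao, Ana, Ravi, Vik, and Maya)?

There are 9 choices for 1st place, 8 for 2nd, and 7 for 3rd.
That gives 9 × 8 × 7 = 504.

504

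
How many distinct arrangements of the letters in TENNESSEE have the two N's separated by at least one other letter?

2940

Total arrangements of TENNESSEE: 9!/(4!·2!·2!) = 3780.
If the two N's are adjacent, glue them into one block, leaving 8 items to arrange: (8)!/(4!·2!) = 840 ways.
Hence 3780 − 840 = 2940.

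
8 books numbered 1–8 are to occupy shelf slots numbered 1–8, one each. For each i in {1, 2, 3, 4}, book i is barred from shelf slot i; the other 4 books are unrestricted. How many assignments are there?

24024

Let Aᵢ (for 1 ≤ i ≤ 4) be the placements that put book i in its forbidden shelf slot. Any j of these fix j positions, leaving (8−j)! ways to fill the rest, and there are C(4,j) ways to pick which j.
By inclusion–exclusion, the number of valid placements is Σ_{j=0}^{4} (−1)^j C(4,j)·(8−j)!.
Computing: 40320 − 20160 + 4320 − 480 + 24 = 24024.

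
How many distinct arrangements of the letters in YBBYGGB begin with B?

With the first slot taken by B, it remains to arrange the other 6 letters (YBYGGB).
Those 6 letters have B appearing twice, G appearing twice, and Y appearing twice, giving (6)!/(2!·2!·2!) = 90.

90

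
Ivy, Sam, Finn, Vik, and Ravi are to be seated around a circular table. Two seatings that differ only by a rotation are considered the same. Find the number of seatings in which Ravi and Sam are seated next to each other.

Glue Ravi and Sam into a block (2 internal orders). Seating 4 units around a circle gives (3)! arrangements.
So 2 × (3)! = 2 × 6 = 12.

12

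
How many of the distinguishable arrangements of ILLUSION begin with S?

Fix S in the first position and arrange the remaining 7 letters.
Those 7 letters have I appearing twice and L appearing twice, giving (7)!/(2!·2!) = 1260.

1260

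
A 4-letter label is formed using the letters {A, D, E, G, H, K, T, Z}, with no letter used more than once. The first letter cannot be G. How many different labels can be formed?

1470

The first letter has 8−1 = 7 choices (anything except G).
The remaining 3 letters are filled from the other 7 symbols without repetition: 7 × 6 × 5 = 210.
Total: 7 × 210 = 1470.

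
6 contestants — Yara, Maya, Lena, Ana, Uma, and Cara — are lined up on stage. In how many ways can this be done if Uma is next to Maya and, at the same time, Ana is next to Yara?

96

Treat {Uma,Maya} as one block (2 orders) and {Ana,Yara} as another (2 orders).
That leaves 4 units to arrange: 2 × 2 × 4! = 4 × 24 = 96.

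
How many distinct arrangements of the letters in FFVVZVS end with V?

Fix V in the last position and arrange the remaining 6 letters.
Those 6 letters have F appearing twice and V appearing twice, giving (6)!/(2!·2!) = 180.

180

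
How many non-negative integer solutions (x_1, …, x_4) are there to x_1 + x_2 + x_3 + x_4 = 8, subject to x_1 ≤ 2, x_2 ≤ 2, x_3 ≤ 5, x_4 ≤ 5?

Ignoring the caps, the number of non-negative solutions to x_1+…+x_4 = 8 is C(11,3) = 165.
Subtract solutions that violate a single cap (substitute x_i' = x_i − (cap_i+1)): x_1 ≥ 3 gives C(8,3) = 56; x_2 ≥ 3 gives C(8,3) = 56; x_3 ≥ 6 gives C(5,3) = 10; x_4 ≥ 6 gives C(5,3) = 10. Together 132.
Add back pairs where two caps are both exceeded: 10 + 0 + 0 + 0 + 0 + 0 = 10.
By inclusion–exclusion the count is 165 − 132 + 10 = 43.

43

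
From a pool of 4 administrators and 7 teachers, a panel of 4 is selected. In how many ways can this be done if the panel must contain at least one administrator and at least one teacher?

Total 4-person selections from all 11: C(11,4) = 330.
Selections missing a whole group: no administrators → C(7,4) = 35; no teachers → C(4,4) = 1.
Both groups omitted at once is impossible, so 330 − 36 = 294.

294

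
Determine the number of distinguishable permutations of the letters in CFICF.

The 5 letters of CFICF have repeats: C appearing twice and F appearing twice.
The number of distinct arrangements is 5!/(2!·2!) = 120/4 = 30.

30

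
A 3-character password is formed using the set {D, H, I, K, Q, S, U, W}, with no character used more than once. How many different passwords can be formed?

336

This is a permutation of 3 out of 8: P(8,3) = 8!/5!.
That product is 8 × 7 × 6 = 336.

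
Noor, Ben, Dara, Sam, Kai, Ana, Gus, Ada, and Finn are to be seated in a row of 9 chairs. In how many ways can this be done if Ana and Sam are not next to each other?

282240

There are 9! = 362880 arrangements in all. If Ana and Sam are adjacent, merging them into one block gives 2·(8)! = 80640 arrangements.
Complementary counting: 362880 − 80640 = 282240.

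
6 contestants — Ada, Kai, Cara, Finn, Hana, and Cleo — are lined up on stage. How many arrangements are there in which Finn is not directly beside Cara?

480

Of the 6! = 720 arrangements, those with Finn and Cara adjacent number 2 × 5! = 240 (treat the pair as a block with 2 internal orders).
So 720 − 240 = 480 arrangements keep them apart.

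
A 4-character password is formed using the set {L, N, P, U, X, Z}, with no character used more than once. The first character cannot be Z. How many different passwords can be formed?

The first character has 6−1 = 5 choices (anything except Z).
The remaining 3 characters are filled from the other 5 symbols without repetition: 5 × 4 × 3 = 60.
Total: 5 × 60 = 300.

300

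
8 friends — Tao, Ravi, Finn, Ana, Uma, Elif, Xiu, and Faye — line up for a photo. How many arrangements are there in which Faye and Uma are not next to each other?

30240

There are 8! = 40320 arrangements in all. If Faye and Uma are adjacent, merging them into one block gives 2·(7)! = 10080 arrangements.
So 40320 − 10080 = 30240 arrangements keep them apart.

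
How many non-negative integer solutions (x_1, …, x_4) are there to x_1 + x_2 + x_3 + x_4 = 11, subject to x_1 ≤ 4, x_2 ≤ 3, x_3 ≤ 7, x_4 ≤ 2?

By stars and bars, unrestricted non-negative solutions to x_1+…+x_4 = 11 number C(11+3,3) = 364.
Subtract solutions that violate a single cap (substitute x_i' = x_i − (cap_i+1)): x_1 ≥ 5 gives C(9,3) = 84; x_2 ≥ 4 gives C(10,3) = 120; x_3 ≥ 8 gives C(6,3) = 20; x_4 ≥ 3 gives C(11,3) = 165. Together 389.
Add back pairs where two caps are both exceeded: 10 + 0 + 20 + 0 + 35 + 1 = 66.
By inclusion–exclusion the count is 364 − 389 + 66 = 41.

41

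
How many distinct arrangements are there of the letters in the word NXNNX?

The 5 letters of NXNNX have repeats: N appearing 3 times and X appearing twice.
Dividing 5! = 120 by 3!·2! = 12 for the repeated letters gives 10.

10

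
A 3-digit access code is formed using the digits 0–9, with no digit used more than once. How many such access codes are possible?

720

This is a permutation of 3 out of 10: P(10,3) = 10!/7!.
10 × 9 × 8 = 720.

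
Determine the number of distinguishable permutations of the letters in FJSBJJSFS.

5040

FJSBJJSFS has 9 letters with F appearing twice, J appearing 3 times, and S appearing 3 times.
So there are 9! / (3!·3!·2!) = 5040 distinguishable arrangements.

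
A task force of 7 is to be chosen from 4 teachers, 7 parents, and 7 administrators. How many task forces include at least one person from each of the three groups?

Unrestricted: C(18,7) = 31824 ways to pick any 7 of the 18.
Selections missing a whole group: no teachers → C(14,7) = 3432; no parents → C(11,7) = 330; no administrators → C(11,7) = 330.
Add back selections omitting two groups (i.e. drawn from a single group): C(4,7) + C(7,7) + C(7,7) = 2.
By inclusion–exclusion: 31824 − 4092 + 2 = 27734.

27734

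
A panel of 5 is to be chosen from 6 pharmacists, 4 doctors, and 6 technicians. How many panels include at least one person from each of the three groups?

3084

With no constraint there are C(16,5) = 4368 possible selections.
Selections missing a whole group: no pharmacists → C(10,5) = 252; no doctors → C(12,5) = 792; no technicians → C(10,5) = 252.
Add back selections omitting two groups (i.e. drawn from a single group): C(6,5) + C(4,5) + C(6,5) = 12.
By inclusion–exclusion: 4368 − 1296 + 12 = 3084.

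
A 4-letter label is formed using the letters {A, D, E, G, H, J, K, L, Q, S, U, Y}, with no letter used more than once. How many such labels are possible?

Choose and order 4 of the 12 symbols: the first letter has 12 options, the next 11, then 10, 9.
12 × 11 × 10 × 9 = 11880.

11880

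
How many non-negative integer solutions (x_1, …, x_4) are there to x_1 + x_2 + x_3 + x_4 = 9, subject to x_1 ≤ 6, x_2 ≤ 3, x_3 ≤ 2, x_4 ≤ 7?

76

By stars and bars, unrestricted non-negative solutions to x_1+…+x_4 = 9 number C(9+3,3) = 220.
Subtract solutions that violate a single cap (substitute x_i' = x_i − (cap_i+1)): x_1 ≥ 7 gives C(5,3) = 10; x_2 ≥ 4 gives C(8,3) = 56; x_3 ≥ 3 gives C(9,3) = 84; x_4 ≥ 8 gives C(4,3) = 4. Together 154.
Add back pairs where two caps are both exceeded: 0 + 0 + 0 + 10 + 0 + 0 = 10.
By inclusion–exclusion the count is 220 − 154 + 10 = 76.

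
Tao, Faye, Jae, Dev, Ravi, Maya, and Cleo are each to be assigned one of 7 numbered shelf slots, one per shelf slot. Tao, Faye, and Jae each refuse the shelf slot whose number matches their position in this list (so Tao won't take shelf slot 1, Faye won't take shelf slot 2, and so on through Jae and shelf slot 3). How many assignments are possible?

3216

Let Aᵢ (for i ∈ {1, 2, 3}) be the placements that put person i in their forbidden shelf slot. Any j of these fix j positions, leaving (7−j)! ways to fill the rest, and there are C(3,j) ways to pick which j.
By inclusion–exclusion, the number of valid placements is Σ_{j=0}^{3} (−1)^j C(3,j)·(7−j)!.
Computing: 5040 − 2160 + 360 − 24 = 3216.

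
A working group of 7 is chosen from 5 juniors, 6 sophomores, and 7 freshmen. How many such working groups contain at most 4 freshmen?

30591

Split by how many freshmen are chosen (0 through 4).
Sum: C(7,0)·C(11,7) + C(7,1)·C(11,6) + C(7,2)·C(11,5) + C(7,3)·C(11,4) + C(7,4)·C(11,3) = 330 + 3234 + 9702 + 11550 + 5775 = 30591.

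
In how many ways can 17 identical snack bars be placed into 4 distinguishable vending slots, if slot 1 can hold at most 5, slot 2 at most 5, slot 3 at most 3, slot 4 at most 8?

Ignoring the caps, the number of non-negative solutions to x_1+…+x_4 = 17 is C(20,3) = 1140.
Subtract solutions that violate a single cap (substitute x_i' = x_i − (cap_i+1)): x_1 ≥ 6 gives C(14,3) = 364; x_2 ≥ 6 gives C(14,3) = 364; x_3 ≥ 4 gives C(16,3) = 560; x_4 ≥ 9 gives C(11,3) = 165. Together 1453.
Add back pairs where two caps are both exceeded: 56 + 120 + 10 + 120 + 10 + 35 = 351.
Subtract triples: 4 + 0 + 0 + 0 = 4.
By inclusion–exclusion the count is 1140 − 1453 + 351 − 4 = 34.

34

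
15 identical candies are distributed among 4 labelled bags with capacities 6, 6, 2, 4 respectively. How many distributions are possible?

By stars and bars, unrestricted non-negative solutions to x_1+…+x_4 = 15 number C(15+3,3) = 816.
Subtract solutions that violate a single cap (substitute x_i' = x_i − (cap_i+1)): x_1 ≥ 7 gives C(11,3) = 165; x_2 ≥ 7 gives C(11,3) = 165; x_3 ≥ 3 gives C(15,3) = 455; x_4 ≥ 5 gives C(13,3) = 286. Together 1071.
Add back pairs where two caps are both exceeded: 4 + 56 + 20 + 56 + 20 + 120 = 276.
Subtract triples: 0 + 0 + 1 + 1 = 2.
By inclusion–exclusion the count is 816 − 1071 + 276 − 2 = 19.

19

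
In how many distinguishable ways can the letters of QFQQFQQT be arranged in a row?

168

QFQQFQQT has 8 letters with F appearing twice and Q appearing 5 times.
The number of distinct arrangements is 8!/(5!·2!) = 40320/240 = 168.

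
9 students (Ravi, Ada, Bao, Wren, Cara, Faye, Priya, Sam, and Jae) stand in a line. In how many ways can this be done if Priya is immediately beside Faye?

80640

Glue Priya and Faye into one block (2 internal orders), leaving 8 units to arrange in a row.
That gives 2 × 8! = 2 × 40320 = 80640.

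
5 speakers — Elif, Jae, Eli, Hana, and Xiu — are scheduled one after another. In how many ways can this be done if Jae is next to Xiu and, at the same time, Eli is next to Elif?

Treat {Jae,Xiu} as one block (2 orders) and {Eli,Elif} as another (2 orders).
That leaves 3 units to arrange: 2 × 2 × 3! = 4 × 6 = 24.

24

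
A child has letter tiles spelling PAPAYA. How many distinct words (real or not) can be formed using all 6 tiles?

PAPAYA has 6 letters with A appearing 3 times and P appearing twice.
Dividing 6! = 720 by 3!·2! = 12 for the repeated letters gives 60.

60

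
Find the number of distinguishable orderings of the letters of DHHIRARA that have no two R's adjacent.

There are 8!/(2!·2!·2!) = 5040 arrangements of DHHIRARA in total.
If the two R's are adjacent, glue them into one block, leaving 7 items to arrange: (7)!/(2!·2!) = 1260 ways.
Hence 5040 − 1260 = 3780.

3780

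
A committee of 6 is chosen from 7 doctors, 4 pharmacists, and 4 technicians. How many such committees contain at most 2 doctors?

Split by how many doctors are chosen (0 through 2).
Sum: C(7,0)·C(8,6) + C(7,1)·C(8,5) + C(7,2)·C(8,4) = 28 + 392 + 1470 = 1890.

1890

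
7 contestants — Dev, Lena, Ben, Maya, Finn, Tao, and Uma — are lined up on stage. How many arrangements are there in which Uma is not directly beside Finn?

There are 7! = 5040 arrangements in all. If Uma and Finn are adjacent, merging them into one block gives 2·(6)! = 1440 arrangements.
So 5040 − 1440 = 3600 arrangements keep them apart.

3600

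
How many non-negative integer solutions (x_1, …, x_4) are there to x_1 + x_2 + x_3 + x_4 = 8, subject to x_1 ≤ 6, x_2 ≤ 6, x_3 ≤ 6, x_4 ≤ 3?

Without the upper bounds there are C(11,3) = 165 ways to split 8 among 4 variables.
Subtract solutions that violate a single cap (substitute x_i' = x_i − (cap_i+1)): x_1 ≥ 7 gives C(4,3) = 4; x_2 ≥ 7 gives C(4,3) = 4; x_3 ≥ 7 gives C(4,3) = 4; x_4 ≥ 4 gives C(7,3) = 35. Together 47.
No two caps can be exceeded simultaneously, so the pair terms are all 0.
By inclusion–exclusion the count is 165 − 47 + 0 = 118.

118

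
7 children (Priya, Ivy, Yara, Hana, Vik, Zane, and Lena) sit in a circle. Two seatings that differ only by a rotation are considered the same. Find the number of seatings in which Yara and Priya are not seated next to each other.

All circular seatings of 7 people number (6)! = 720.
Seatings with Yara beside Priya: treat them as a block with 2 internal orders, giving 2 × (5)! = 240.
Subtracting, 720 − 240 = 480.

480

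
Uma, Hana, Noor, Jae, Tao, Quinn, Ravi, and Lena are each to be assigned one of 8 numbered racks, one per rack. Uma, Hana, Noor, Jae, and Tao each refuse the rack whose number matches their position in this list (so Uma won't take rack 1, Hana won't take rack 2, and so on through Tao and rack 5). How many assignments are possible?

Let Aᵢ (for 1 ≤ i ≤ 5) be the placements that put person i in their forbidden rack. Any j of these fix j positions, leaving (8−j)! ways to fill the rest, and there are C(5,j) ways to pick which j.
By inclusion–exclusion, the number of valid placements is Σ_{j=0}^{5} (−1)^j C(5,j)·(8−j)!.
Computing: 40320 − 25200 + 7200 − 1200 + 120 − 6 = 21234.

21234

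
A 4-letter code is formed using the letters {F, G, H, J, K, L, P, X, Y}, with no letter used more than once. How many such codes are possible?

3024

This is a permutation of 4 out of 9: P(9,4) = 9!/5!.
9 × 8 × 7 × 6 = 3024.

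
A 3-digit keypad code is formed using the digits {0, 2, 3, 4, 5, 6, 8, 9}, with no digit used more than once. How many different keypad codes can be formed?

With no repetition, fill the 3 digits in order: 8 choices, then 7, down to 6.
That product is 8 × 7 × 6 = 336.

336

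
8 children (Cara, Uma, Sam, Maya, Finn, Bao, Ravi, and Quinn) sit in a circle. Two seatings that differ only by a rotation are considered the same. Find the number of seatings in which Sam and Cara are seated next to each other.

1440

Glue Sam and Cara into a block (2 internal orders). Seating 7 units around a circle gives (6)! arrangements.
So 2 × (6)! = 2 × 720 = 1440.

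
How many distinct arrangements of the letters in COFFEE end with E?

60

Fix E in the last position and arrange the remaining 5 letters.
Those 5 letters have F appearing twice, giving (5)!/(2!) = 60.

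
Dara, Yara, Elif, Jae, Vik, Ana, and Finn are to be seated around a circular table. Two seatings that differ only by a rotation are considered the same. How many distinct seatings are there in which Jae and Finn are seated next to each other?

Treat {Jae, Finn} as one unit (2 internal orders) and seat the resulting 6 units around the table: (5)! circular arrangements.
So 2 × (5)! = 2 × 120 = 240.

240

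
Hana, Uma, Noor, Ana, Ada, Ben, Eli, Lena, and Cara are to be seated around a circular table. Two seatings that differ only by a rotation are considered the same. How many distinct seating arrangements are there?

40320

Fix one person's seat to break rotational symmetry; the remaining 8 people can be arranged in (8)! = 40320 ways.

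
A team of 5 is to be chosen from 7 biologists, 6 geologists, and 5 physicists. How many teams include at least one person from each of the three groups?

6055

Unrestricted: C(18,5) = 8568 ways to pick any 5 of the 18.
Subtract selections that omit an entire group: no biologists → C(11,5) = 462; no geologists → C(12,5) = 792; no physicists → C(13,5) = 1287.
Add back selections omitting two groups (i.e. drawn from a single group): C(7,5) + C(6,5) + C(5,5) = 28.
By inclusion–exclusion: 8568 − 2541 + 28 = 6055.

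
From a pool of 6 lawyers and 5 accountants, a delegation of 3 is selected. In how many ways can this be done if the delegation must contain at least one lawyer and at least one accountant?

Total 3-person selections from all 11: C(11,3) = 165.
Subtract selections that omit an entire group: no lawyers → C(5,3) = 10; no accountants → C(6,3) = 20.
Both groups omitted at once is impossible, so 165 − 30 = 135.

135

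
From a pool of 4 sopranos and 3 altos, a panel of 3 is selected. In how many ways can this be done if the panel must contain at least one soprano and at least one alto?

30

Unrestricted: C(7,3) = 35 ways to pick any 3 of the 7.
Selections missing a whole group: no sopranos → C(3,3) = 1; no altos → C(4,3) = 4.
Both groups omitted at once is impossible, so 35 − 5 = 30.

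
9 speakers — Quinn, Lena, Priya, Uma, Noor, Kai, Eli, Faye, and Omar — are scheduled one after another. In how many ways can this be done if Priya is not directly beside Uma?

282240

There are 9! = 362880 arrangements in all. If Priya and Uma are adjacent, merging them into one block gives 2·(8)! = 80640 arrangements.
So 362880 − 80640 = 282240 arrangements keep them apart.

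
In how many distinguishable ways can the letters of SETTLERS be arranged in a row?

5040

The 8 letters of SETTLERS have repeats: E appearing twice, S appearing twice, and T appearing twice.
Dividing 8! = 40320 by 2!·2!·2! = 8 for the repeated letters gives 5040.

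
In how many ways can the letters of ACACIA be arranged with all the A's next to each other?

Treat the 3 copies of A as a single block. The multiset to arrange is then {AAA, C, C, I}, 4 items in all.
That gives (4)!/(2!) = 12 arrangements.

12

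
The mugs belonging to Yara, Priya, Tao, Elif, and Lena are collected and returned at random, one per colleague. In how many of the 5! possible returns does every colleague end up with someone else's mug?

Let Aᵢ be the assignments in which colleague i gets their own mug. We want the size of the complement of A₁∪…∪A_5.
By inclusion–exclusion this is Σ_{j=0}^{5} (−1)^j C(5,j)·(5−j)!.
Computing: 120 − 120 + 60 − 20 + 5 − 1 = 44.

44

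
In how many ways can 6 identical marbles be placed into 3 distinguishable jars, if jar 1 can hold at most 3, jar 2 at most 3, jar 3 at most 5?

Without the upper bounds there are C(8,2) = 28 ways to split 6 among 3 jars.
Subtract solutions that violate a single cap (substitute x_i' = x_i − (cap_i+1)): x_1 ≥ 4 gives C(4,2) = 6; x_2 ≥ 4 gives C(4,2) = 6; x_3 ≥ 6 gives C(2,2) = 1. Together 13.
No two caps can be exceeded simultaneously, so the pair terms are all 0.
By inclusion–exclusion the count is 28 − 13 + 0 = 15.

15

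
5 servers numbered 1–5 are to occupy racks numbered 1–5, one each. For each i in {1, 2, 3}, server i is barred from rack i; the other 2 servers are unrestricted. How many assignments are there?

64

Let Aᵢ (for i ∈ {1, 2, 3}) be the placements that put server i in its forbidden rack. Any j of these fix j positions, leaving (5−j)! ways to fill the rest, and there are C(3,j) ways to pick which j.
By inclusion–exclusion, the number of valid placements is Σ_{j=0}^{3} (−1)^j C(3,j)·(5−j)!.
Computing: 120 − 72 + 18 − 2 = 64.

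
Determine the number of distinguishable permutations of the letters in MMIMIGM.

The 7 letters of MMIMIGM have repeats: I appearing twice and M appearing 4 times.
The number of distinct arrangements is 7!/(4!·2!) = 5040/48 = 105.

105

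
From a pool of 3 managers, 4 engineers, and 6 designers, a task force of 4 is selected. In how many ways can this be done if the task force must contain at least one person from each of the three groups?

360

With no constraint there are C(13,4) = 715 possible selections.
Subtract selections that omit an entire group: no managers → C(10,4) = 210; no engineers → C(9,4) = 126; no designers → C(7,4) = 35.
Add back selections omitting two groups (i.e. drawn from a single group): C(3,4) + C(4,4) + C(6,4) = 16.
By inclusion–exclusion: 715 − 371 + 16 = 360.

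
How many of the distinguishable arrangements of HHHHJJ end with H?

Fix H in the last position and arrange the remaining 5 letters.
Those 5 letters have H appearing 3 times and J appearing twice, giving (5)!/(3!·2!) = 10.

10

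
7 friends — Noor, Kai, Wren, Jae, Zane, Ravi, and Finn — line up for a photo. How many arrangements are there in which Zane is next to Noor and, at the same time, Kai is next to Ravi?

Treat {Zane,Noor} as one block (2 orders) and {Kai,Ravi} as another (2 orders).
That leaves 5 units to arrange: 2 × 2 × 5! = 4 × 120 = 480.

480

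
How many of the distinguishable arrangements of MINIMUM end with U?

60

Fix U in the last position and arrange the remaining 6 letters.
Those 6 letters have I appearing twice and M appearing 3 times, giving (6)!/(3!·2!) = 60.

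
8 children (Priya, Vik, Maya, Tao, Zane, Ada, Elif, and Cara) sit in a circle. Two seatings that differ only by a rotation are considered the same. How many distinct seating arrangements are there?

Around a circle, 8 distinct people have 8!/8 = (7)! = 5040 rotationally distinct seatings.

5040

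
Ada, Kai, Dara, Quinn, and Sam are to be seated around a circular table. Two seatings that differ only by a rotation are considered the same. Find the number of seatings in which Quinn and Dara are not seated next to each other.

12

All circular seatings of 5 people number (4)! = 24.
Those with Quinn next to Dara: fuse the pair into one unit and seat 4 units around a circle — 2·(3)! = 12.
Subtracting, 24 − 12 = 12.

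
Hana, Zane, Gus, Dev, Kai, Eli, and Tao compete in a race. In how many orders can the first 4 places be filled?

840

This is an ordered selection of 4 from 7: P(7,4).
That gives 7 × 6 × 5 × 4 = 840.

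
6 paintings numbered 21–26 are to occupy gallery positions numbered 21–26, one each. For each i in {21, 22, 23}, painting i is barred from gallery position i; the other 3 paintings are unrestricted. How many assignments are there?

Let Aᵢ (for i ∈ {21, 22, 23}) be the placements that put painting i in its forbidden gallery position. Any j of these fix j positions, leaving (6−j)! ways to fill the rest, and there are C(3,j) ways to pick which j.
By inclusion–exclusion, the number of valid placements is Σ_{j=0}^{3} (−1)^j C(3,j)·(6−j)!.
Computing: 720 − 360 + 72 − 6 = 426.

426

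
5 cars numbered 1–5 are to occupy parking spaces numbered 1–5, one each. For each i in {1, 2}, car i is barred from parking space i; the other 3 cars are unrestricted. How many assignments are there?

78

Let Aᵢ (for i ∈ {1, 2}) be the placements that put car i in its forbidden parking space. Any j of these fix j positions, leaving (5−j)! ways to fill the rest, and there are C(2,j) ways to pick which j.
By inclusion–exclusion, the number of valid placements is Σ_{j=0}^{2} (−1)^j C(2,j)·(5−j)!.
Computing: 120 − 48 + 6 = 78.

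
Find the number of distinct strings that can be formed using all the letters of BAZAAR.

Letter multiplicities in BAZAAR: A×3, B×1, R×1, Z×1.
Dividing 6! = 720 by 3! = 6 for the repeated letters gives 120.

120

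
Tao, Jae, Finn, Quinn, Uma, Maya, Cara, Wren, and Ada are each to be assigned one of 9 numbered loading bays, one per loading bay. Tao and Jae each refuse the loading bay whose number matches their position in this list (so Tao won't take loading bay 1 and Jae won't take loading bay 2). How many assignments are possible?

287280

Let Aᵢ (for i ∈ {1, 2}) be the placements that put person i in their forbidden loading bay. Any j of these fix j positions, leaving (9−j)! ways to fill the rest, and there are C(2,j) ways to pick which j.
By inclusion–exclusion, the number of valid placements is Σ_{j=0}^{2} (−1)^j C(2,j)·(9−j)!.
Computing: 362880 − 80640 + 5040 = 287280.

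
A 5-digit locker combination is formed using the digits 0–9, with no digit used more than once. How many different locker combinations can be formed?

This is a permutation of 5 out of 10: P(10,5) = 10!/5!.
10 × 9 × 8 × 7 × 6 = 30240.

30240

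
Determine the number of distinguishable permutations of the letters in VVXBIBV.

The 7 letters of VVXBIBV have repeats: B appearing twice and V appearing 3 times.
Dividing 7! = 5040 by 3!·2! = 12 for the repeated letters gives 420.

420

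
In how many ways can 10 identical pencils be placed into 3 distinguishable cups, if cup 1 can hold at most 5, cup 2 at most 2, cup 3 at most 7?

Without the upper bounds there are C(12,2) = 66 ways to split 10 among 3 cups.
Subtract solutions that violate a single cap (substitute x_i' = x_i − (cap_i+1)): x_1 ≥ 6 gives C(6,2) = 15; x_2 ≥ 3 gives C(9,2) = 36; x_3 ≥ 8 gives C(4,2) = 6. Together 57.
Add back pairs where two caps are both exceeded: 3 + 0 + 0 = 3.
By inclusion–exclusion the count is 66 − 57 + 3 = 12.

12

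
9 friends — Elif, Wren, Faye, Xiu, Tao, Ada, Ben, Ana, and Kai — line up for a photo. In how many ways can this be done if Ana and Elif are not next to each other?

282240

There are 9! = 362880 arrangements in all. If Ana and Elif are adjacent, merging them into one block gives 2·(8)! = 80640 arrangements.
Complementary counting: 362880 − 80640 = 282240.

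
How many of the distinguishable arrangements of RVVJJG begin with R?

With the first slot taken by R, it remains to arrange the other 5 letters (VVJJG).
Those 5 letters have J appearing twice and V appearing twice, giving (5)!/(2!·2!) = 30.

30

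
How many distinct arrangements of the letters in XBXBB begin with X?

Fix X in the first position and arrange the remaining 4 letters.
Those 4 letters have B appearing 3 times, giving (4)!/(3!) = 4.

4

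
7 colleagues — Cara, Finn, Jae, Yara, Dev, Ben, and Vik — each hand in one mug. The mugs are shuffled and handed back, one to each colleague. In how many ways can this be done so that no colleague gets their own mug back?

1854

This is the derangement count D_7: permutations of 7 items with no fixed point.
By inclusion–exclusion this is Σ_{j=0}^{7} (−1)^j C(7,j)·(7−j)!.
Computing: 5040 − 5040 + 2520 − 840 + 210 − 42 + 7 − 1 = 1854.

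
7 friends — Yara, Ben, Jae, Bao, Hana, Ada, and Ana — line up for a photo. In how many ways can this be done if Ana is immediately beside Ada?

Treat {Ana, Ada} as a single unit. There are 6 units to order, and the pair itself can be ordered 2 ways.
That gives 2 × 6! = 2 × 720 = 1440.

1440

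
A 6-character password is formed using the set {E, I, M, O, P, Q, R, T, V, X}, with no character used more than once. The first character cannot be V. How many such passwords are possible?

The first character has 10−1 = 9 choices (anything except V).
The remaining 5 characters are filled from the other 9 symbols without repetition: 9 × 8 × 7 × 6 × 5 = 15120.
Total: 9 × 15120 = 136080.

136080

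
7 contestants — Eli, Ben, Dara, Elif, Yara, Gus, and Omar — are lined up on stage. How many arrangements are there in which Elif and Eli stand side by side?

1440

Place the 5 others and the Elif-Eli pair as 6 objects in a line; the pair has 2 internal arrangements.
That gives 2 × 6! = 2 × 720 = 1440.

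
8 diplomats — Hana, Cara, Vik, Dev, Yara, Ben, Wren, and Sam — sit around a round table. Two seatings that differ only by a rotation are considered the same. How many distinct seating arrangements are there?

Fix one person's seat to break rotational symmetry; the remaining 7 people can be arranged in (7)! = 5040 ways.

5040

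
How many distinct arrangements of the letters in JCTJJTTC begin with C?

140

Fix C in the first position and arrange the remaining 7 letters.
Those 7 letters have J appearing 3 times and T appearing 3 times, giving (7)!/(3!·3!) = 140.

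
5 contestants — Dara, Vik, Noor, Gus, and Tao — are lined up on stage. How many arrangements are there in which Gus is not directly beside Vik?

There are 5! = 120 arrangements in all. If Gus and Vik are adjacent, merging them into one block gives 2·(4)! = 48 arrangements.
Complementary counting: 120 − 48 = 72.

72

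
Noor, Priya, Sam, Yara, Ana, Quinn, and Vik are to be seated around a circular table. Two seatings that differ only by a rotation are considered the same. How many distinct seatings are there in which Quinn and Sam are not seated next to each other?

Without the restriction there are (6)! = 720 seatings.
Seatings with Quinn beside Sam: treat them as a block with 2 internal orders, giving 2 × (5)! = 240.
Subtracting, 720 − 240 = 480.

480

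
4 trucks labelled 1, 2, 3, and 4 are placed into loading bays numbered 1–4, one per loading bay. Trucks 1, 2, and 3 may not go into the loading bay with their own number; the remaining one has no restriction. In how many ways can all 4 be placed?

Let Aᵢ (for i ∈ {1, 2, 3}) be the placements that put truck i in its forbidden loading bay. Any j of these fix j positions, leaving (4−j)! ways to fill the rest, and there are C(3,j) ways to pick which j.
By inclusion–exclusion, the number of valid placements is Σ_{j=0}^{3} (−1)^j C(3,j)·(4−j)!.
Computing: 24 − 18 + 6 − 1 = 11.

11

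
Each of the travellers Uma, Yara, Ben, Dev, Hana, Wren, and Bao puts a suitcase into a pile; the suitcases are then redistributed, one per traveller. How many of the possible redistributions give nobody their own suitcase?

1854

This is the derangement count D_7: permutations of 7 items with no fixed point.
By inclusion–exclusion this is Σ_{j=0}^{7} (−1)^j C(7,j)·(7−j)!.
Computing: 5040 − 5040 + 2520 − 840 + 210 − 42 + 7 − 1 = 1854.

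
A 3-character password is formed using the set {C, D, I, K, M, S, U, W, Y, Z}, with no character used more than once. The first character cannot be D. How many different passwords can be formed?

648

The first character has 10−1 = 9 choices (anything except D).
The remaining 2 characters are filled from the other 9 symbols without repetition: 9 × 8 = 72.
Total: 9 × 72 = 648.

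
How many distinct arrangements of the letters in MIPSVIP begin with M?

180

With the first slot taken by M, it remains to arrange the other 6 letters (IPSVIP).
Those 6 letters have I appearing twice and P appearing twice, giving (6)!/(2!·2!) = 180.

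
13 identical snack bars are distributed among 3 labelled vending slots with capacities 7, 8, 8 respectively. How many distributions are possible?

Ignoring the caps, the number of non-negative solutions to x_1+…+x_3 = 13 is C(15,2) = 105.
Subtract solutions that violate a single cap (substitute x_i' = x_i − (cap_i+1)): x_1 ≥ 8 gives C(7,2) = 21; x_2 ≥ 9 gives C(6,2) = 15; x_3 ≥ 9 gives C(6,2) = 15. Together 51.
No two caps can be exceeded simultaneously, so the pair terms are all 0.
By inclusion–exclusion the count is 105 − 51 + 0 = 54.

54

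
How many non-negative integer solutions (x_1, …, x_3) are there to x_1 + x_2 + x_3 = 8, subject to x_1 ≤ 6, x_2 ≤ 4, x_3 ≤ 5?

26

Ignoring the caps, the number of non-negative solutions to x_1+…+x_3 = 8 is C(10,2) = 45.
Subtract solutions that violate a single cap (substitute x_i' = x_i − (cap_i+1)): x_1 ≥ 7 gives C(3,2) = 3; x_2 ≥ 5 gives C(5,2) = 10; x_3 ≥ 6 gives C(4,2) = 6. Together 19.
No two caps can be exceeded simultaneously, so the pair terms are all 0.
By inclusion–exclusion the count is 45 − 19 + 0 = 26.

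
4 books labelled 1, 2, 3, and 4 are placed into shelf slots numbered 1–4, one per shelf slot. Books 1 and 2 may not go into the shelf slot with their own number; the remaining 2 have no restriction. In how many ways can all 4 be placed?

14

Let Aᵢ (for i ∈ {1, 2}) be the placements that put book i in its forbidden shelf slot. Any j of these fix j positions, leaving (4−j)! ways to fill the rest, and there are C(2,j) ways to pick which j.
By inclusion–exclusion, the number of valid placements is Σ_{j=0}^{2} (−1)^j C(2,j)·(4−j)!.
Computing: 24 − 12 + 2 = 14.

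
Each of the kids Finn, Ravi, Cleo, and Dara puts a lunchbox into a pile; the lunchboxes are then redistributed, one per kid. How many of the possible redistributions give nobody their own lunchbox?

9

Let Aᵢ be the assignments in which kid i gets their own lunchbox. We want the size of the complement of A₁∪…∪A_4.
By inclusion–exclusion this is Σ_{j=0}^{4} (−1)^j C(4,j)·(4−j)!.
Computing: 24 − 24 + 12 − 4 + 1 = 9.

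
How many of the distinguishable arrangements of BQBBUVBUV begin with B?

Fix B in the first position and arrange the remaining 8 letters.
Those 8 letters have B appearing 3 times, U appearing twice, and V appearing twice, giving (8)!/(3!·2!·2!) = 1680.

1680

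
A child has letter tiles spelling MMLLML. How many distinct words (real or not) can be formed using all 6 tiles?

The 6 letters of MMLLML have repeats: L appearing 3 times and M appearing 3 times.
Dividing 6! = 720 by 3!·3! = 36 for the repeated letters gives 20.

20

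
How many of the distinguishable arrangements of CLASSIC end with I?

With the last slot taken by I, it remains to arrange the other 6 letters (CLASSC).
Those 6 letters have C appearing twice and S appearing twice, giving (6)!/(2!·2!) = 180.

180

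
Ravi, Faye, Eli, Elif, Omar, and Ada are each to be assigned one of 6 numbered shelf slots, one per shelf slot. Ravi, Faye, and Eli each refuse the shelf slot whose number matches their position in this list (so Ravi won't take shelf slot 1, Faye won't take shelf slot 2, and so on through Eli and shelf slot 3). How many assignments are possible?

426

Let Aᵢ (for i ∈ {1, 2, 3}) be the placements that put person i in their forbidden shelf slot. Any j of these fix j positions, leaving (6−j)! ways to fill the rest, and there are C(3,j) ways to pick which j.
By inclusion–exclusion, the number of valid placements is Σ_{j=0}^{3} (−1)^j C(3,j)·(6−j)!.
Computing: 720 − 360 + 72 − 6 = 426.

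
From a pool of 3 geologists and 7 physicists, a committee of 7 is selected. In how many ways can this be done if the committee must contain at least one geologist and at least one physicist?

With no constraint there are C(10,7) = 120 possible selections.
Subtract selections that omit an entire group: no geologists → C(7,7) = 1; no physicists → C(3,7) = 0.
Both groups omitted at once is impossible, so 120 − 1 = 119.

119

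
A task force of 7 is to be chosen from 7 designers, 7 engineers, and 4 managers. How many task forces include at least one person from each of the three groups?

27734

Total 7-person selections from all 18: C(18,7) = 31824.
Selections missing a whole group: no designers → C(11,7) = 330; no engineers → C(11,7) = 330; no managers → C(14,7) = 3432.
Add back selections omitting two groups (i.e. drawn from a single group): C(7,7) + C(7,7) + C(4,7) = 2.
By inclusion–exclusion: 31824 − 4092 + 2 = 27734.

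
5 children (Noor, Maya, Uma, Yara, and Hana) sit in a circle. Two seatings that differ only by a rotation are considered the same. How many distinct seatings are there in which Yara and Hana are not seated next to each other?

All circular seatings of 5 people number (4)! = 24.
Seatings with Yara beside Hana: treat them as a block with 2 internal orders, giving 2 × (3)! = 12.
Subtracting, 24 − 12 = 12.

12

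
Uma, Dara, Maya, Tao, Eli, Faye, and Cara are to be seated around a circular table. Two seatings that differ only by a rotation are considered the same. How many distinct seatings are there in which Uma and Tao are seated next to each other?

Treat {Uma, Tao} as one unit (2 internal orders) and seat the resulting 6 units around the table: (5)! circular arrangements.
So 2 × (5)! = 2 × 120 = 240.

240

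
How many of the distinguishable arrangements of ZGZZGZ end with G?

5

With the last slot taken by G, it remains to arrange the other 5 letters (ZZZGZ).
Those 5 letters have Z appearing 4 times, giving (5)!/(4!) = 5.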